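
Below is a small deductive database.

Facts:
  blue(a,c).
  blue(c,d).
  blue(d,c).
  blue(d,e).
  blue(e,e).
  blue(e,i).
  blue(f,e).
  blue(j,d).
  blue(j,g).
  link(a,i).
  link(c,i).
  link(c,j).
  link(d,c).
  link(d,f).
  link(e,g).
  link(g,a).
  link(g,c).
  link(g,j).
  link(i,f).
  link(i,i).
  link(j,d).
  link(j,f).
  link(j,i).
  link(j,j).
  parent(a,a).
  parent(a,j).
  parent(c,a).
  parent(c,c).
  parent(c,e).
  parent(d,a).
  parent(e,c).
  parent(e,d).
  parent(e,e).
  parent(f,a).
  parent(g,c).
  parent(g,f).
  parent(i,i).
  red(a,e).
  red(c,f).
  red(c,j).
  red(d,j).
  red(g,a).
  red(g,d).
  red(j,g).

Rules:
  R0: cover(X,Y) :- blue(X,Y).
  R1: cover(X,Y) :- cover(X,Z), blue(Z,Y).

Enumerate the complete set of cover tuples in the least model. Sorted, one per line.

cover(a,c)
cover(a,d)
cover(a,e)
cover(a,i)
cover(c,c)
cover(c,d)
cover(c,e)
cover(c,i)
cover(d,c)
cover(d,d)
cover(d,e)
cover(d,i)
cover(e,e)
cover(e,i)
cover(f,e)
cover(f,i)
cover(j,c)
cover(j,d)
cover(j,e)
cover(j,g)
cover(j,i)

round 1: derive cover(a,c) via R0 from blue(a,c)
round 1: derive cover(c,d) via R0 from blue(c,d)
round 1: derive cover(d,c) via R0 from blue(d,c)
round 1: derive cover(d,e) via R0 from blue(d,e)
round 1: derive cover(e,e) via R0 from blue(e,e)
round 1: derive cover(e,i) via R0 from blue(e,i)
round 1: derive cover(f,e) via R0 from blue(f,e)
round 1: derive cover(j,d) via R0 from blue(j,d)
round 1: derive cover(j,g) via R0 from blue(j,g)
round 2: derive cover(a,d) via R1 from cover(a,c), blue(c,d)
round 2: derive cover(c,c) via R1 from cover(c,d), blue(d,c)
round 2: derive cover(c,e) via R1 from cover(c,d), blue(d,e)
round 2: derive cover(d,d) via R1 from cover(d,c), blue(c,d)
round 2: derive cover(d,i) via R1 from cover(d,e), blue(e,i)
round 2: derive cover(f,i) via R1 from cover(f,e), blue(e,i)
round 2: derive cover(j,c) via R1 from cover(j,d), blue(d,c)
round 2: derive cover(j,e) via R1 from cover(j,d), blue(d,e)
round 3: derive cover(a,e) via R1 from cover(a,d), blue(d,e)
round 3: derive cover(c,i) via R1 from cover(c,e), blue(e,i)
round 3: derive cover(j,i) via R1 from cover(j,e), blue(e,i)
round 4: derive cover(a,i) via R1 from cover(a,e), blue(e,i)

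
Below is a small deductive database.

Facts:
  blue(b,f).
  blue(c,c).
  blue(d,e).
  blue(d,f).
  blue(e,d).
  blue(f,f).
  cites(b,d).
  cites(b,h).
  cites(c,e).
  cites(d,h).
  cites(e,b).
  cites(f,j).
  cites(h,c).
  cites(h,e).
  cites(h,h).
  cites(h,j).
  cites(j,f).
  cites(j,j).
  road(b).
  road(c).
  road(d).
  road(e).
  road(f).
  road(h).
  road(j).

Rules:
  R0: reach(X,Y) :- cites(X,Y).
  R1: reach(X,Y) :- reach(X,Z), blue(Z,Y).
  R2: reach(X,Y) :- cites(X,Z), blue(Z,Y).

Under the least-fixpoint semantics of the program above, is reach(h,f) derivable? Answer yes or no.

round 1: derive reach(b,d) via R0 from cites(b,d)
round 1: derive reach(b,h) via R0 from cites(b,h)
round 1: derive reach(c,e) via R0 from cites(c,e)
round 1: derive reach(d,h) via R0 from cites(d,h)
round 1: derive reach(e,b) via R0 from cites(e,b)
round 1: derive reach(f,j) via R0 from cites(f,j)
round 1: derive reach(h,c) via R0 from cites(h,c)
round 1: derive reach(h,e) via R0 from cites(h,e)
round 1: derive reach(h,h) via R0 from cites(h,h)
round 1: derive reach(h,j) via R0 from cites(h,j)
round 1: derive reach(j,f) via R0 from cites(j,f)
round 1: derive reach(j,j) via R0 from cites(j,j)
round 1: derive reach(b,e) via R2 from cites(b,d), blue(d,e)
round 1: derive reach(b,f) via R2 from cites(b,d), blue(d,f)
round 1: derive reach(c,d) via R2 from cites(c,e), blue(e,d)
round 1: derive reach(e,f) via R2 from cites(e,b), blue(b,f)
round 1: derive reach(h,d) via R2 from cites(h,e), blue(e,d)
round 2: derive reach(c,f) via R1 from reach(c,d), blue(d,f)
round 2: derive reach(h,f) via R1 from reach(h,d), blue(d,f)

yes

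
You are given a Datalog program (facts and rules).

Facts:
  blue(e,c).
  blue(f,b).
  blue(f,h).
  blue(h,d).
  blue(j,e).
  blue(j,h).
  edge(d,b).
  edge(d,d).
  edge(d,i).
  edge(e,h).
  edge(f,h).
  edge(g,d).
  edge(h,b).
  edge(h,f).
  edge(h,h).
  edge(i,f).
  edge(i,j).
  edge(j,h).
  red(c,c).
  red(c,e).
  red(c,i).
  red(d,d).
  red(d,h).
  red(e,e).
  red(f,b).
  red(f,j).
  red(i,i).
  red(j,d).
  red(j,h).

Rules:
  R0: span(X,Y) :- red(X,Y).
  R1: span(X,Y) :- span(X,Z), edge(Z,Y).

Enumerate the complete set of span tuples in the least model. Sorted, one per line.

round 1: derive span(c,c) via R0 from red(c,c)
round 1: derive span(c,e) via R0 from red(c,e)
round 1: derive span(c,i) via R0 from red(c,i)
round 1: derive span(d,d) via R0 from red(d,d)
round 1: derive span(d,h) via R0 from red(d,h)
round 1: derive span(e,e) via R0 from red(e,e)
round 1: derive span(f,b) via R0 from red(f,b)
round 1: derive span(f,j) via R0 from red(f,j)
round 1: derive span(i,i) via R0 from red(i,i)
round 1: derive span(j,d) via R0 from red(j,d)
round 1: derive span(j,h) via R0 from red(j,h)
round 2: derive span(c,f) via R1 from span(c,i), edge(i,f)
round 2: derive span(c,h) via R1 from span(c,e), edge(e,h)
round 2: derive span(c,j) via R1 from span(c,i), edge(i,j)
round 2: derive span(d,b) via R1 from span(d,d), edge(d,b)
round 2: derive span(d,f) via R1 from span(d,h), edge(h,f)
round 2: derive span(d,i) via R1 from span(d,d), edge(d,i)
round 2: derive span(e,h) via R1 from span(e,e), edge(e,h)
round 2: derive span(f,h) via R1 from span(f,j), edge(j,h)
round 2: derive span(i,f) via R1 from span(i,i), edge(i,f)
round 2: derive span(i,j) via R1 from span(i,i), edge(i,j)
round 2: derive span(j,b) via R1 from span(j,d), edge(d,b)
round 2: derive span(j,f) via R1 from span(j,h), edge(h,f)
round 2: derive span(j,i) via R1 from span(j,d), edge(d,i)
round 3: derive span(c,b) via R1 from span(c,h), edge(h,b)
round 3: derive span(d,j) via R1 from span(d,i), edge(i,j)
round 3: derive span(e,b) via R1 from span(e,h), edge(h,b)
round 3: derive span(e,f) via R1 from span(e,h), edge(h,f)
round 3: derive span(f,f) via R1 from span(f,h), edge(h,f)
round 3: derive span(i,h) via R1 from span(i,f), edge(f,h)
round 3: derive span(j,j) via R1 from span(j,i), edge(i,j)
round 4: derive span(i,b) via R1 from span(i,h), edge(h,b)

span(c,b)
span(c,c)
span(c,e)
span(c,f)
span(c,h)
span(c,i)
span(c,j)
span(d,b)
span(d,d)
span(d,f)
span(d,h)
span(d,i)
span(d,j)
span(e,b)
span(e,e)
span(e,f)
span(e,h)
span(f,b)
span(f,f)
span(f,h)
span(f,j)
span(i,b)
span(i,f)
span(i,h)
span(i,i)
span(i,j)
span(j,b)
span(j,d)
span(j,f)
span(j,h)
span(j,i)
span(j,j)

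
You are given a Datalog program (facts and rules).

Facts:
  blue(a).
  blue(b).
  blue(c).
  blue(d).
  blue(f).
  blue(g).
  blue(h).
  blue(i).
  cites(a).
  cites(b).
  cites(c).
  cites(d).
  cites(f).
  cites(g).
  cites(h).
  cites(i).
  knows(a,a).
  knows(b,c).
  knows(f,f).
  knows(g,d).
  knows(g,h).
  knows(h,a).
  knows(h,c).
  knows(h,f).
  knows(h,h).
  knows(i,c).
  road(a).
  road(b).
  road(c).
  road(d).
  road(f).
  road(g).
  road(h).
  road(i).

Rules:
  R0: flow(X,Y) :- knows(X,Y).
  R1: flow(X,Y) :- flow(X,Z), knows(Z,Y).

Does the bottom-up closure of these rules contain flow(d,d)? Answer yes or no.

no

round 1: derive flow(a,a) via R0 from knows(a,a)
round 1: derive flow(b,c) via R0 from knows(b,c)
round 1: derive flow(f,f) via R0 from knows(f,f)
round 1: derive flow(g,d) via R0 from knows(g,d)
round 1: derive flow(g,h) via R0 from knows(g,h)
round 1: derive flow(h,a) via R0 from knows(h,a)
round 1: derive flow(h,c) via R0 from knows(h,c)
round 1: derive flow(h,f) via R0 from knows(h,f)
round 1: derive flow(h,h) via R0 from knows(h,h)
round 1: derive flow(i,c) via R0 from knows(i,c)
round 2: derive flow(g,a) via R1 from flow(g,h), knows(h,a)
round 2: derive flow(g,c) via R1 from flow(g,h), knows(h,c)
round 2: derive flow(g,f) via R1 from flow(g,h), knows(h,f)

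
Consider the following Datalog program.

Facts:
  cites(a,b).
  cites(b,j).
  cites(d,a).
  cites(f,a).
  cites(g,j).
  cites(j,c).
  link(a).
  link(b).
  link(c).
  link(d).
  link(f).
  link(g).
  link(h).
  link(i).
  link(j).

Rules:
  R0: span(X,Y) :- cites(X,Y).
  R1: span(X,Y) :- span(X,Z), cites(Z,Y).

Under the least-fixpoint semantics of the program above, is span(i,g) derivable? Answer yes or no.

no

round 1: derive span(a,b) via R0 from cites(a,b)
round 1: derive span(b,j) via R0 from cites(b,j)
round 1: derive span(d,a) via R0 from cites(d,a)
round 1: derive span(f,a) via R0 from cites(f,a)
round 1: derive span(g,j) via R0 from cites(g,j)
round 1: derive span(j,c) via R0 from cites(j,c)
round 2: derive span(a,j) via R1 from span(a,b), cites(b,j)
round 2: derive span(b,c) via R1 from span(b,j), cites(j,c)
round 2: derive span(d,b) via R1 from span(d,a), cites(a,b)
round 2: derive span(f,b) via R1 from span(f,a), cites(a,b)
round 2: derive span(g,c) via R1 from span(g,j), cites(j,c)
round 3: derive span(a,c) via R1 from span(a,j), cites(j,c)
round 3: derive span(d,j) via R1 from span(d,b), cites(b,j)
round 3: derive span(f,j) via R1 from span(f,b), cites(b,j)
round 4: derive span(d,c) via R1 from span(d,j), cites(j,c)
round 4: derive span(f,c) via R1 from span(f,j), cites(j,c)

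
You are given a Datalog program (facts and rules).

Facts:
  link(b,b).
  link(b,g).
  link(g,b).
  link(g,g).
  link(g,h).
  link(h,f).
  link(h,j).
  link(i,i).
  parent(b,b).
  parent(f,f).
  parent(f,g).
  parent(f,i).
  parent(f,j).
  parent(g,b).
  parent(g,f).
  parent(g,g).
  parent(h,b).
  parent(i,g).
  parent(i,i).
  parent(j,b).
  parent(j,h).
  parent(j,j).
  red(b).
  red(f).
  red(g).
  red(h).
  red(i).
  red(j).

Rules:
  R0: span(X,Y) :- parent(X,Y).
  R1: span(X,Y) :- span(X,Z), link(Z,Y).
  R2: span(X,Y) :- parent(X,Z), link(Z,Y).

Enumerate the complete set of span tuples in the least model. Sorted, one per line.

round 1: derive span(b,b) via R0 from parent(b,b)
round 1: derive span(f,f) via R0 from parent(f,f)
round 1: derive span(f,g) via R0 from parent(f,g)
round 1: derive span(f,i) via R0 from parent(f,i)
round 1: derive span(f,j) via R0 from parent(f,j)
round 1: derive span(g,b) via R0 from parent(g,b)
round 1: derive span(g,f) via R0 from parent(g,f)
round 1: derive span(g,g) via R0 from parent(g,g)
round 1: derive span(h,b) via R0 from parent(h,b)
round 1: derive span(i,g) via R0 from parent(i,g)
round 1: derive span(i,i) via R0 from parent(i,i)
round 1: derive span(j,b) via R0 from parent(j,b)
round 1: derive span(j,h) via R0 from parent(j,h)
round 1: derive span(j,j) via R0 from parent(j,j)
round 1: derive span(b,g) via R2 from parent(b,b), link(b,g)
round 1: derive span(f,b) via R2 from parent(f,g), link(g,b)
round 1: derive span(f,h) via R2 from parent(f,g), link(g,h)
round 1: derive span(g,h) via R2 from parent(g,g), link(g,h)
round 1: derive span(h,g) via R2 from parent(h,b), link(b,g)
round 1: derive span(i,b) via R2 from parent(i,g), link(g,b)
round 1: derive span(i,h) via R2 from parent(i,g), link(g,h)
round 1: derive span(j,f) via R2 from parent(j,h), link(h,f)
round 1: derive span(j,g) via R2 from parent(j,b), link(b,g)
round 2: derive span(b,h) via R1 from span(b,g), link(g,h)
round 2: derive span(g,j) via R1 from span(g,h), link(h,j)
round 2: derive span(h,h) via R1 from span(h,g), link(g,h)
round 2: derive span(i,f) via R1 from span(i,h), link(h,f)
round 2: derive span(i,j) via R1 from span(i,h), link(h,j)
round 3: derive span(b,f) via R1 from span(b,h), link(h,f)
round 3: derive span(b,j) via R1 from span(b,h), link(h,j)
round 3: derive span(h,f) via R1 from span(h,h), link(h,f)
round 3: derive span(h,j) via R1 from span(h,h), link(h,j)

span(b,b)
span(b,f)
span(b,g)
span(b,h)
span(b,j)
span(f,b)
span(f,f)
span(f,g)
span(f,h)
span(f,i)
span(f,j)
span(g,b)
span(g,f)
span(g,g)
span(g,h)
span(g,j)
span(h,b)
span(h,f)
span(h,g)
span(h,h)
span(h,j)
span(i,b)
span(i,f)
span(i,g)
span(i,h)
span(i,i)
span(i,j)
span(j,b)
span(j,f)
span(j,g)
span(j,h)
span(j,j)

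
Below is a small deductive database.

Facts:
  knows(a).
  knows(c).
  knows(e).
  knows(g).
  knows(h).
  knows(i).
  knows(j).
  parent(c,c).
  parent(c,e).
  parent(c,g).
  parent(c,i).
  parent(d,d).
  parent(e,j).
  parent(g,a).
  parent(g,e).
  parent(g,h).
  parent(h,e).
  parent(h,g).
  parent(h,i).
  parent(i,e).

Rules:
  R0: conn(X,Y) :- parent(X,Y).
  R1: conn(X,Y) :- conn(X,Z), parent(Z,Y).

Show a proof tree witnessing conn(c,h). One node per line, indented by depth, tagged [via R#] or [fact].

round 1: derive conn(c,c) via R0 from parent(c,c)
round 1: derive conn(c,e) via R0 from parent(c,e)
round 1: derive conn(c,g) via R0 from parent(c,g)
round 1: derive conn(c,i) via R0 from parent(c,i)
round 1: derive conn(d,d) via R0 from parent(d,d)
round 1: derive conn(e,j) via R0 from parent(e,j)
round 1: derive conn(g,a) via R0 from parent(g,a)
round 1: derive conn(g,e) via R0 from parent(g,e)
round 1: derive conn(g,h) via R0 from parent(g,h)
round 1: derive conn(h,e) via R0 from parent(h,e)
round 1: derive conn(h,g) via R0 from parent(h,g)
round 1: derive conn(h,i) via R0 from parent(h,i)
round 1: derive conn(i,e) via R0 from parent(i,e)
round 2: derive conn(c,a) via R1 from conn(c,g), parent(g,a)
round 2: derive conn(c,h) via R1 from conn(c,g), parent(g,h)
round 2: derive conn(c,j) via R1 from conn(c,e), parent(e,j)
round 2: derive conn(g,g) via R1 from conn(g,h), parent(h,g)
round 2: derive conn(g,i) via R1 from conn(g,h), parent(h,i)
round 2: derive conn(g,j) via R1 from conn(g,e), parent(e,j)
round 2: derive conn(h,a) via R1 from conn(h,g), parent(g,a)
round 2: derive conn(h,h) via R1 from conn(h,g), parent(g,h)
round 2: derive conn(h,j) via R1 from conn(h,e), parent(e,j)
round 2: derive conn(i,j) via R1 from conn(i,e), parent(e,j)

conn(c,h)  [via R1]
  conn(c,g)  [via R0]
    parent(c,g)  [fact]
  parent(g,h)  [fact]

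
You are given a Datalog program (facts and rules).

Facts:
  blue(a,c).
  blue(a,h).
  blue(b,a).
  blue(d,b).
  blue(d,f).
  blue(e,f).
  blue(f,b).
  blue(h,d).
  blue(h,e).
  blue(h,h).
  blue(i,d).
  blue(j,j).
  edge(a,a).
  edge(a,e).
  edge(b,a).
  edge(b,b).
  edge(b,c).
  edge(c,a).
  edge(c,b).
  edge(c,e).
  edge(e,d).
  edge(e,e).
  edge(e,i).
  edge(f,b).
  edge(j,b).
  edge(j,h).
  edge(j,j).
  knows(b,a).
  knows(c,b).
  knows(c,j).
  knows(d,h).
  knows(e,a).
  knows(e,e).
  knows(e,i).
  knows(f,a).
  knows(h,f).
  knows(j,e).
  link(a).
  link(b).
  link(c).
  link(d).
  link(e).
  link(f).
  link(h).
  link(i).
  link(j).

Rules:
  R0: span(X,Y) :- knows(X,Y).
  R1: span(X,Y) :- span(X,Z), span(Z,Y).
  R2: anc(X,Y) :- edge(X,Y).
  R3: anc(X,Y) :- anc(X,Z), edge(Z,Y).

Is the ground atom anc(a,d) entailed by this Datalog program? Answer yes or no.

round 1: derive anc(a,a) via R2 from edge(a,a)
round 1: derive anc(a,e) via R2 from edge(a,e)
round 1: derive anc(b,a) via R2 from edge(b,a)
round 1: derive anc(b,b) via R2 from edge(b,b)
round 1: derive anc(b,c) via R2 from edge(b,c)
round 1: derive anc(c,a) via R2 from edge(c,a)
round 1: derive anc(c,b) via R2 from edge(c,b)
round 1: derive anc(c,e) via R2 from edge(c,e)
round 1: derive anc(e,d) via R2 from edge(e,d)
round 1: derive anc(e,e) via R2 from edge(e,e)
round 1: derive anc(e,i) via R2 from edge(e,i)
round 1: derive anc(f,b) via R2 from edge(f,b)
round 1: derive anc(j,b) via R2 from edge(j,b)
round 1: derive anc(j,h) via R2 from edge(j,h)
round 1: derive anc(j,j) via R2 from edge(j,j)
round 2: derive anc(a,d) via R3 from anc(a,e), edge(e,d)
round 2: derive anc(a,i) via R3 from anc(a,e), edge(e,i)
round 2: derive anc(b,e) via R3 from anc(b,a), edge(a,e)
round 2: derive anc(c,c) via R3 from anc(c,b), edge(b,c)
round 2: derive anc(c,d) via R3 from anc(c,e), edge(e,d)
round 2: derive anc(c,i) via R3 from anc(c,e), edge(e,i)
round 2: derive anc(f,a) via R3 from anc(f,b), edge(b,a)
round 2: derive anc(f,c) via R3 from anc(f,b), edge(b,c)
round 2: derive anc(j,a) via R3 from anc(j,b), edge(b,a)
round 2: derive anc(j,c) via R3 from anc(j,b), edge(b,c)
round 3: derive anc(b,d) via R3 from anc(b,e), edge(e,d)
round 3: derive anc(b,i) via R3 from anc(b,e), edge(e,i)
round 3: derive anc(f,e) via R3 from anc(f,a), edge(a,e)
round 3: derive anc(j,e) via R3 from anc(j,a), edge(a,e)
round 4: derive anc(f,d) via R3 from anc(f,e), edge(e,d)
round 4: derive anc(f,i) via R3 from anc(f,e), edge(e,i)
round 4: derive anc(j,d) via R3 from anc(j,e), edge(e,d)
round 4: derive anc(j,i) via R3 from anc(j,e), edge(e,i)

yes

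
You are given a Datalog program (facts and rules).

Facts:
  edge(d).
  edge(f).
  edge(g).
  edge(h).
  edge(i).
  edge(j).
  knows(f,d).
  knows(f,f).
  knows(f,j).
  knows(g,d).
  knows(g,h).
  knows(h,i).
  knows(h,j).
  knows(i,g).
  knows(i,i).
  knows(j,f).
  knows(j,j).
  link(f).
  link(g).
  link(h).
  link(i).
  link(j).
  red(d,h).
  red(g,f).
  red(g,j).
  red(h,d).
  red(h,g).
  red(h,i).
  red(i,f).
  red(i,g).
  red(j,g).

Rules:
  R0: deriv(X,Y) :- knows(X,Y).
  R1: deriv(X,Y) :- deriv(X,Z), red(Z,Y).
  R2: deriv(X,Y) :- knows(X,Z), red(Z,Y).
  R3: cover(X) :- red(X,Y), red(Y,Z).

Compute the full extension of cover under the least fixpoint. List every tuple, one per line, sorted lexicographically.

cover(d)
cover(g)
cover(h)
cover(i)
cover(j)

round 1: derive cover(d) via R3 from red(d,h), red(h,d)
round 1: derive cover(g) via R3 from red(g,j), red(j,g)
round 1: derive cover(h) via R3 from red(h,d), red(d,h)
round 1: derive cover(i) via R3 from red(i,g), red(g,f)
round 1: derive cover(j) via R3 from red(j,g), red(g,f)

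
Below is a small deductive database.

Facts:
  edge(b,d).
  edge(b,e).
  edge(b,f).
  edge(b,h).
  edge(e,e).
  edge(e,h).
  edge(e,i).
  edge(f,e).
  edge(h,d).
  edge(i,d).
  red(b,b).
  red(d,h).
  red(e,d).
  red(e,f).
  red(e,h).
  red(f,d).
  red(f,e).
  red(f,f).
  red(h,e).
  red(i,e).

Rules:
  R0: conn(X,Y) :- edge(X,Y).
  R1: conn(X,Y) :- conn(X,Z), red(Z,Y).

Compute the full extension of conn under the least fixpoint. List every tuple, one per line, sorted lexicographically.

conn(b,d)
conn(b,e)
conn(b,f)
conn(b,h)
conn(e,d)
conn(e,e)
conn(e,f)
conn(e,h)
conn(e,i)
conn(f,d)
conn(f,e)
conn(f,f)
conn(f,h)
conn(h,d)
conn(h,e)
conn(h,f)
conn(h,h)
conn(i,d)
conn(i,e)
conn(i,f)
conn(i,h)

round 1: derive conn(b,d) via R0 from edge(b,d)
round 1: derive conn(b,e) via R0 from edge(b,e)
round 1: derive conn(b,f) via R0 from edge(b,f)
round 1: derive conn(b,h) via R0 from edge(b,h)
round 1: derive conn(e,e) via R0 from edge(e,e)
round 1: derive conn(e,h) via R0 from edge(e,h)
round 1: derive conn(e,i) via R0 from edge(e,i)
round 1: derive conn(f,e) via R0 from edge(f,e)
round 1: derive conn(h,d) via R0 from edge(h,d)
round 1: derive conn(i,d) via R0 from edge(i,d)
round 2: derive conn(e,d) via R1 from conn(e,e), red(e,d)
round 2: derive conn(e,f) via R1 from conn(e,e), red(e,f)
round 2: derive conn(f,d) via R1 from conn(f,e), red(e,d)
round 2: derive conn(f,f) via R1 from conn(f,e), red(e,f)
round 2: derive conn(f,h) via R1 from conn(f,e), red(e,h)
round 2: derive conn(h,h) via R1 from conn(h,d), red(d,h)
round 2: derive conn(i,h) via R1 from conn(i,d), red(d,h)
round 3: derive conn(h,e) via R1 from conn(h,h), red(h,e)
round 3: derive conn(i,e) via R1 from conn(i,h), red(h,e)
round 4: derive conn(h,f) via R1 from conn(h,e), red(e,f)
round 4: derive conn(i,f) via R1 from conn(i,e), red(e,f)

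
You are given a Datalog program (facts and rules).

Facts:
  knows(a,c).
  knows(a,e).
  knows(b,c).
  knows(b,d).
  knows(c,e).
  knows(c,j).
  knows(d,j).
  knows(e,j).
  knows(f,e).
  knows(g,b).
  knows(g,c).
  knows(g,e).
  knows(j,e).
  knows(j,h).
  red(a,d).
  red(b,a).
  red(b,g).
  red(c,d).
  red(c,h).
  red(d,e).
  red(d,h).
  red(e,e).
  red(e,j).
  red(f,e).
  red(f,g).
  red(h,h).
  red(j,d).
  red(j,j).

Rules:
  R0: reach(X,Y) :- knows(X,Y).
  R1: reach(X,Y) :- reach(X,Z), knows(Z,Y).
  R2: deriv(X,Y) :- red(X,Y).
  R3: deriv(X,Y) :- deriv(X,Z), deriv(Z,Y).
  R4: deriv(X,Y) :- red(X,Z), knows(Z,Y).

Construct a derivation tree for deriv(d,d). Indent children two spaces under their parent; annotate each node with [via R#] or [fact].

deriv(d,d)  [via R3]
  deriv(d,j)  [via R4]
    red(d,e)  [fact]
    knows(e,j)  [fact]
  deriv(j,d)  [via R2]
    red(j,d)  [fact]

round 1: derive deriv(a,d) via R2 from red(a,d)
round 1: derive deriv(b,a) via R2 from red(b,a)
round 1: derive deriv(b,g) via R2 from red(b,g)
round 1: derive deriv(c,d) via R2 from red(c,d)
round 1: derive deriv(c,h) via R2 from red(c,h)
round 1: derive deriv(d,e) via R2 from red(d,e)
round 1: derive deriv(d,h) via R2 from red(d,h)
round 1: derive deriv(e,e) via R2 from red(e,e)
round 1: derive deriv(e,j) via R2 from red(e,j)
round 1: derive deriv(f,e) via R2 from red(f,e)
round 1: derive deriv(f,g) via R2 from red(f,g)
round 1: derive deriv(h,h) via R2 from red(h,h)
round 1: derive deriv(j,d) via R2 from red(j,d)
round 1: derive deriv(j,j) via R2 from red(j,j)
round 1: derive deriv(a,j) via R4 from red(a,d), knows(d,j)
round 1: derive deriv(b,b) via R4 from red(b,g), knows(g,b)
round 1: derive deriv(b,c) via R4 from red(b,a), knows(a,c)
round 1: derive deriv(b,e) via R4 from red(b,a), knows(a,e)
round 1: derive deriv(c,j) via R4 from red(c,d), knows(d,j)
round 1: derive deriv(d,j) via R4 from red(d,e), knows(e,j)
round 1: derive deriv(e,h) via R4 from red(e,j), knows(j,h)
round 1: derive deriv(f,b) via R4 from red(f,g), knows(g,b)
round 1: derive deriv(f,c) via R4 from red(f,g), knows(g,c)
round 1: derive deriv(f,j) via R4 from red(f,e), knows(e,j)
round 1: derive deriv(j,e) via R4 from red(j,j), knows(j,e)
round 1: derive deriv(j,h) via R4 from red(j,j), knows(j,h)
round 2: derive deriv(a,e) via R3 from deriv(a,d), deriv(d,e)
round 2: derive deriv(a,h) via R3 from deriv(a,d), deriv(d,h)
round 2: derive deriv(b,d) via R3 from deriv(b,a), deriv(a,d)
round 2: derive deriv(b,h) via R3 from deriv(b,c), deriv(c,h)
round 2: derive deriv(b,j) via R3 from deriv(b,a), deriv(a,j)
round 2: derive deriv(c,e) via R3 from deriv(c,d), deriv(d,e)
round 2: derive deriv(d,d) via R3 from deriv(d,j), deriv(j,d)
round 2: derive deriv(e,d) via R3 from deriv(e,j), deriv(j,d)
round 2: derive deriv(f,a) via R3 from deriv(f,b), deriv(b,a)
round 2: derive deriv(f,d) via R3 from deriv(f,c), deriv(c,d)
round 2: derive deriv(f,h) via R3 from deriv(f,c), deriv(c,h)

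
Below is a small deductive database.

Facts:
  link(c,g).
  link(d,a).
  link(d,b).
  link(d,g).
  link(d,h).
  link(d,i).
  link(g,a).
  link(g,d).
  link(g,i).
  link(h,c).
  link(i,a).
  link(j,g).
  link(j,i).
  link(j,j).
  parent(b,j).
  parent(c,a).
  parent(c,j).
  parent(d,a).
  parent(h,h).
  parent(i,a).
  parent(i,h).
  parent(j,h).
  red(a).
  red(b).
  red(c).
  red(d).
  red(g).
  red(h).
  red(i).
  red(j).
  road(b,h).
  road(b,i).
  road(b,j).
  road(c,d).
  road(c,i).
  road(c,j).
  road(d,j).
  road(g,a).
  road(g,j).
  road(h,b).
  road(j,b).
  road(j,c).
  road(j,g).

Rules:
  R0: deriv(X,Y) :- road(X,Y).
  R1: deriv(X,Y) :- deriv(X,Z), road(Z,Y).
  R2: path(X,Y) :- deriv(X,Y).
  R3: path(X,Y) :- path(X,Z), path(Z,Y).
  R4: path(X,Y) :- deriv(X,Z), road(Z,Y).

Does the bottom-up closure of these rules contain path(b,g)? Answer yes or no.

yes

round 1: derive deriv(b,h) via R0 from road(b,h)
round 1: derive deriv(b,i) via R0 from road(b,i)
round 1: derive deriv(b,j) via R0 from road(b,j)
round 1: derive deriv(c,d) via R0 from road(c,d)
round 1: derive deriv(c,i) via R0 from road(c,i)
round 1: derive deriv(c,j) via R0 from road(c,j)
round 1: derive deriv(d,j) via R0 from road(d,j)
round 1: derive deriv(g,a) via R0 from road(g,a)
round 1: derive deriv(g,j) via R0 from road(g,j)
round 1: derive deriv(h,b) via R0 from road(h,b)
round 1: derive deriv(j,b) via R0 from road(j,b)
round 1: derive deriv(j,c) via R0 from road(j,c)
round 1: derive deriv(j,g) via R0 from road(j,g)
round 2: derive deriv(b,b) via R1 from deriv(b,h), road(h,b)
round 2: derive deriv(b,c) via R1 from deriv(b,j), road(j,c)
round 2: derive deriv(b,g) via R1 from deriv(b,j), road(j,g)
round 2: derive deriv(c,b) via R1 from deriv(c,j), road(j,b)
round 2: derive deriv(c,c) via R1 from deriv(c,j), road(j,c)
round 2: derive deriv(c,g) via R1 from deriv(c,j), road(j,g)
round 2: derive deriv(d,b) via R1 from deriv(d,j), road(j,b)
round 2: derive deriv(d,c) via R1 from deriv(d,j), road(j,c)
round 2: derive deriv(d,g) via R1 from deriv(d,j), road(j,g)
round 2: derive deriv(g,b) via R1 from deriv(g,j), road(j,b)
round 2: derive deriv(g,c) via R1 from deriv(g,j), road(j,c)
round 2: derive deriv(g,g) via R1 from deriv(g,j), road(j,g)
round 2: derive deriv(h,h) via R1 from deriv(h,b), road(b,h)
round 2: derive deriv(h,i) via R1 from deriv(h,b), road(b,i)
round 2: derive deriv(h,j) via R1 from deriv(h,b), road(b,j)
round 2: derive deriv(j,a) via R1 from deriv(j,g), road(g,a)
round 2: derive deriv(j,d) via R1 from deriv(j,c), road(c,d)
round 2: derive deriv(j,h) via R1 from deriv(j,b), road(b,h)
round 2: derive deriv(j,i) via R1 from deriv(j,b), road(b,i)
round 2: derive deriv(j,j) via R1 from deriv(j,b), road(b,j)
round 2: derive path(b,h) via R2 from deriv(b,h)
round 2: derive path(b,i) via R2 from deriv(b,i)
round 2: derive path(b,j) via R2 from deriv(b,j)
round 2: derive path(c,d) via R2 from deriv(c,d)
round 2: derive path(c,i) via R2 from deriv(c,i)
round 2: derive path(c,j) via R2 from deriv(c,j)
round 2: derive path(d,j) via R2 from deriv(d,j)
round 2: derive path(g,a) via R2 from deriv(g,a)
round 2: derive path(g,j) via R2 from deriv(g,j)
round 2: derive path(h,b) via R2 from deriv(h,b)
round 2: derive path(j,b) via R2 from deriv(j,b)
round 2: derive path(j,c) via R2 from deriv(j,c)
round 2: derive path(j,g) via R2 from deriv(j,g)
round 2: derive path(b,b) via R4 from deriv(b,h), road(h,b)
round 2: derive path(b,c) via R4 from deriv(b,j), road(j,c)
round 2: derive path(b,g) via R4 from deriv(b,j), road(j,g)
round 2: derive path(c,b) via R4 from deriv(c,j), road(j,b)
round 2: derive path(c,c) via R4 from deriv(c,j), road(j,c)
round 2: derive path(c,g) via R4 from deriv(c,j), road(j,g)
round 2: derive path(d,b) via R4 from deriv(d,j), road(j,b)
round 2: derive path(d,c) via R4 from deriv(d,j), road(j,c)
round 2: derive path(d,g) via R4 from deriv(d,j), road(j,g)
round 2: derive path(g,b) via R4 from deriv(g,j), road(j,b)
round 2: derive path(g,c) via R4 from deriv(g,j), road(j,c)
round 2: derive path(g,g) via R4 from deriv(g,j), road(j,g)
round 2: derive path(h,h) via R4 from deriv(h,b), road(b,h)
round 2: derive path(h,i) via R4 from deriv(h,b), road(b,i)
round 2: derive path(h,j) via R4 from deriv(h,b), road(b,j)
round 2: derive path(j,a) via R4 from deriv(j,g), road(g,a)
round 2: derive path(j,d) via R4 from deriv(j,c), road(c,d)
round 2: derive path(j,h) via R4 from deriv(j,b), road(b,h)
round 2: derive path(j,i) via R4 from deriv(j,b), road(b,i)
round 2: derive path(j,j) via R4 from deriv(j,b), road(b,j)
round 3: derive deriv(b,a) via R1 from deriv(b,g), road(g,a)
round 3: derive deriv(b,d) via R1 from deriv(b,c), road(c,d)
round 3: derive deriv(c,a) via R1 from deriv(c,g), road(g,a)
round 3: derive deriv(c,h) via R1 from deriv(c,b), road(b,h)
round 3: derive deriv(d,a) via R1 from deriv(d,g), road(g,a)
round 3: derive deriv(d,d) via R1 from deriv(d,c), road(c,d)
round 3: derive deriv(d,h) via R1 from deriv(d,b), road(b,h)
round 3: derive deriv(d,i) via R1 from deriv(d,b), road(b,i)
round 3: derive deriv(g,d) via R1 from deriv(g,c), road(c,d)
round 3: derive deriv(g,h) via R1 from deriv(g,b), road(b,h)
round 3: derive deriv(g,i) via R1 from deriv(g,b), road(b,i)
round 3: derive deriv(h,c) via R1 from deriv(h,j), road(j,c)
round 3: derive deriv(h,g) via R1 from deriv(h,j), road(j,g)
round 3: derive path(b,a) via R3 from path(b,g), path(g,a)
round 3: derive path(b,d) via R3 from path(b,c), path(c,d)
round 3: derive path(c,a) via R3 from path(c,g), path(g,a)
round 3: derive path(c,h) via R3 from path(c,b), path(b,h)
round 3: derive path(d,a) via R3 from path(d,g), path(g,a)
round 3: derive path(d,d) via R3 from path(d,c), path(c,d)
round 3: derive path(d,h) via R3 from path(d,b), path(b,h)
round 3: derive path(d,i) via R3 from path(d,b), path(b,i)
round 3: derive path(g,d) via R3 from path(g,c), path(c,d)
round 3: derive path(g,h) via R3 from path(g,b), path(b,h)
round 3: derive path(g,i) via R3 from path(g,b), path(b,i)
round 3: derive path(h,a) via R3 from path(h,j), path(j,a)
round 3: derive path(h,c) via R3 from path(h,b), path(b,c)
round 3: derive path(h,d) via R3 from path(h,j), path(j,d)
round 3: derive path(h,g) via R3 from path(h,b), path(b,g)
round 4: derive deriv(h,a) via R1 from deriv(h,g), road(g,a)
round 4: derive deriv(h,d) via R1 from deriv(h,c), road(c,d)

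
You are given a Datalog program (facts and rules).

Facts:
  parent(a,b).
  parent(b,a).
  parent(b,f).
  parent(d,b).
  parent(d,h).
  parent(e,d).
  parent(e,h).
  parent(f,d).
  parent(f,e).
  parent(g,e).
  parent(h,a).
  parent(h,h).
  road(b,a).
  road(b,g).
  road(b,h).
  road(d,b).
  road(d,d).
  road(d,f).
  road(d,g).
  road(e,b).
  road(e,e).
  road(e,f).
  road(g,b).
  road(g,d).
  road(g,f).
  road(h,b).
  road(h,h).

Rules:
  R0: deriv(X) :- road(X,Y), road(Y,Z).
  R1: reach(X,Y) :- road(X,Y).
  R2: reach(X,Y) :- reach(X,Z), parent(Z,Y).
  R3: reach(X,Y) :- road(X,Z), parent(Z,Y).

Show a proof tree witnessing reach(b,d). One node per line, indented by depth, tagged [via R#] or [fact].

round 1: derive reach(b,a) via R1 from road(b,a)
round 1: derive reach(b,g) via R1 from road(b,g)
round 1: derive reach(b,h) via R1 from road(b,h)
round 1: derive reach(d,b) via R1 from road(d,b)
round 1: derive reach(d,d) via R1 from road(d,d)
round 1: derive reach(d,f) via R1 from road(d,f)
round 1: derive reach(d,g) via R1 from road(d,g)
round 1: derive reach(e,b) via R1 from road(e,b)
round 1: derive reach(e,e) via R1 from road(e,e)
round 1: derive reach(e,f) via R1 from road(e,f)
round 1: derive reach(g,b) via R1 from road(g,b)
round 1: derive reach(g,d) via R1 from road(g,d)
round 1: derive reach(g,f) via R1 from road(g,f)
round 1: derive reach(h,b) via R1 from road(h,b)
round 1: derive reach(h,h) via R1 from road(h,h)
round 1: derive reach(b,b) via R3 from road(b,a), parent(a,b)
round 1: derive reach(b,e) via R3 from road(b,g), parent(g,e)
round 1: derive reach(d,a) via R3 from road(d,b), parent(b,a)
round 1: derive reach(d,e) via R3 from road(d,f), parent(f,e)
round 1: derive reach(d,h) via R3 from road(d,d), parent(d,h)
round 1: derive reach(e,a) via R3 from road(e,b), parent(b,a)
round 1: derive reach(e,d) via R3 from road(e,e), parent(e,d)
round 1: derive reach(e,h) via R3 from road(e,e), parent(e,h)
round 1: derive reach(g,a) via R3 from road(g,b), parent(b,a)
round 1: derive reach(g,e) via R3 from road(g,f), parent(f,e)
round 1: derive reach(g,h) via R3 from road(g,d), parent(d,h)
round 1: derive reach(h,a) via R3 from road(h,b), parent(b,a)
round 1: derive reach(h,f) via R3 from road(h,b), parent(b,f)
round 2: derive reach(b,d) via R2 from reach(b,e), parent(e,d)
round 2: derive reach(b,f) via R2 from reach(b,b), parent(b,f)
round 2: derive reach(h,d) via R2 from reach(h,f), parent(f,d)
round 2: derive reach(h,e) via R2 from reach(h,f), parent(f,e)

reach(b,d)  [via R2]
  reach(b,e)  [via R3]
    road(b,g)  [fact]
    parent(g,e)  [fact]
  parent(e,d)  [fact]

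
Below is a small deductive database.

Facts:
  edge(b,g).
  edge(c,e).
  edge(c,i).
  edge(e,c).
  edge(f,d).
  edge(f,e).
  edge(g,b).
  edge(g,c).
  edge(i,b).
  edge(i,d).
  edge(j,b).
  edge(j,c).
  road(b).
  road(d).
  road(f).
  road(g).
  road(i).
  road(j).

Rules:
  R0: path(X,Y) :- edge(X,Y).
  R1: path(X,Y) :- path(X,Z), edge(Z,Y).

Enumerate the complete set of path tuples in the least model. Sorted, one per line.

round 1: derive path(b,g) via R0 from edge(b,g)
round 1: derive path(c,e) via R0 from edge(c,e)
round 1: derive path(c,i) via R0 from edge(c,i)
round 1: derive path(e,c) via R0 from edge(e,c)
round 1: derive path(f,d) via R0 from edge(f,d)
round 1: derive path(f,e) via R0 from edge(f,e)
round 1: derive path(g,b) via R0 from edge(g,b)
round 1: derive path(g,c) via R0 from edge(g,c)
round 1: derive path(i,b) via R0 from edge(i,b)
round 1: derive path(i,d) via R0 from edge(i,d)
round 1: derive path(j,b) via R0 from edge(j,b)
round 1: derive path(j,c) via R0 from edge(j,c)
round 2: derive path(b,b) via R1 from path(b,g), edge(g,b)
round 2: derive path(b,c) via R1 from path(b,g), edge(g,c)
round 2: derive path(c,b) via R1 from path(c,i), edge(i,b)
round 2: derive path(c,c) via R1 from path(c,e), edge(e,c)
round 2: derive path(c,d) via R1 from path(c,i), edge(i,d)
round 2: derive path(e,e) via R1 from path(e,c), edge(c,e)
round 2: derive path(e,i) via R1 from path(e,c), edge(c,i)
round 2: derive path(f,c) via R1 from path(f,e), edge(e,c)
round 2: derive path(g,e) via R1 from path(g,c), edge(c,e)
round 2: derive path(g,g) via R1 from path(g,b), edge(b,g)
round 2: derive path(g,i) via R1 from path(g,c), edge(c,i)
round 2: derive path(i,g) via R1 from path(i,b), edge(b,g)
round 2: derive path(j,e) via R1 from path(j,c), edge(c,e)
round 2: derive path(j,g) via R1 from path(j,b), edge(b,g)
round 2: derive path(j,i) via R1 from path(j,c), edge(c,i)
round 3: derive path(b,e) via R1 from path(b,c), edge(c,e)
round 3: derive path(b,i) via R1 from path(b,c), edge(c,i)
round 3: derive path(c,g) via R1 from path(c,b), edge(b,g)
round 3: derive path(e,b) via R1 from path(e,i), edge(i,b)
round 3: derive path(e,d) via R1 from path(e,i), edge(i,d)
round 3: derive path(f,i) via R1 from path(f,c), edge(c,i)
round 3: derive path(g,d) via R1 from path(g,i), edge(i,d)
round 3: derive path(i,c) via R1 from path(i,g), edge(g,c)
round 3: derive path(j,d) via R1 from path(j,i), edge(i,d)
round 4: derive path(b,d) via R1 from path(b,i), edge(i,d)
round 4: derive path(e,g) via R1 from path(e,b), edge(b,g)
round 4: derive path(f,b) via R1 from path(f,i), edge(i,b)
round 4: derive path(i,e) via R1 from path(i,c), edge(c,e)
round 4: derive path(i,i) via R1 from path(i,c), edge(c,i)
round 5: derive path(f,g) via R1 from path(f,b), edge(b,g)

path(b,b)
path(b,c)
path(b,d)
path(b,e)
path(b,g)
path(b,i)
path(c,b)
path(c,c)
path(c,d)
path(c,e)
path(c,g)
path(c,i)
path(e,b)
path(e,c)
path(e,d)
path(e,e)
path(e,g)
path(e,i)
path(f,b)
path(f,c)
path(f,d)
path(f,e)
path(f,g)
path(f,i)
path(g,b)
path(g,c)
path(g,d)
path(g,e)
path(g,g)
path(g,i)
path(i,b)
path(i,c)
path(i,d)
path(i,e)
path(i,g)
path(i,i)
path(j,b)
path(j,c)
path(j,d)
path(j,e)
path(j,g)
path(j,i)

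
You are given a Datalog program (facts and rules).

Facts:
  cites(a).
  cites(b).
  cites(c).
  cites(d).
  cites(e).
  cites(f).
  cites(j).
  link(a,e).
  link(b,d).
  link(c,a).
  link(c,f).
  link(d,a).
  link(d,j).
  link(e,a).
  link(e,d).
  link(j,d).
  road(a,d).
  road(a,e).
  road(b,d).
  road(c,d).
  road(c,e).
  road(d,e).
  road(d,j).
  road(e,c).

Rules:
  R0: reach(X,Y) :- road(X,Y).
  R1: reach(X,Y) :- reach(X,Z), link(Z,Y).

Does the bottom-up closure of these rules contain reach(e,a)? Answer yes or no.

round 1: derive reach(a,d) via R0 from road(a,d)
round 1: derive reach(a,e) via R0 from road(a,e)
round 1: derive reach(b,d) via R0 from road(b,d)
round 1: derive reach(c,d) via R0 from road(c,d)
round 1: derive reach(c,e) via R0 from road(c,e)
round 1: derive reach(d,e) via R0 from road(d,e)
round 1: derive reach(d,j) via R0 from road(d,j)
round 1: derive reach(e,c) via R0 from road(e,c)
round 2: derive reach(a,a) via R1 from reach(a,d), link(d,a)
round 2: derive reach(a,j) via R1 from reach(a,d), link(d,j)
round 2: derive reach(b,a) via R1 from reach(b,d), link(d,a)
round 2: derive reach(b,j) via R1 from reach(b,d), link(d,j)
round 2: derive reach(c,a) via R1 from reach(c,d), link(d,a)
round 2: derive reach(c,j) via R1 from reach(c,d), link(d,j)
round 2: derive reach(d,a) via R1 from reach(d,e), link(e,a)
round 2: derive reach(d,d) via R1 from reach(d,e), link(e,d)
round 2: derive reach(e,a) via R1 from reach(e,c), link(c,a)
round 2: derive reach(e,f) via R1 from reach(e,c), link(c,f)
round 3: derive reach(b,e) via R1 from reach(b,a), link(a,e)
round 3: derive reach(e,e) via R1 from reach(e,a), link(a,e)
round 4: derive reach(e,d) via R1 from reach(e,e), link(e,d)
round 5: derive reach(e,j) via R1 from reach(e,d), link(d,j)

yes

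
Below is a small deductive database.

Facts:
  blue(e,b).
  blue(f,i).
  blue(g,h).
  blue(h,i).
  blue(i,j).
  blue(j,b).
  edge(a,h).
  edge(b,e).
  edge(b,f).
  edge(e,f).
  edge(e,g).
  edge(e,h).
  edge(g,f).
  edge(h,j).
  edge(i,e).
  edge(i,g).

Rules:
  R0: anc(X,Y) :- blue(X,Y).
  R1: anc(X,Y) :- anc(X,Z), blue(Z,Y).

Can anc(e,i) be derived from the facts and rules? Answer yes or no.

round 1: derive anc(e,b) via R0 from blue(e,b)
round 1: derive anc(f,i) via R0 from blue(f,i)
round 1: derive anc(g,h) via R0 from blue(g,h)
round 1: derive anc(h,i) via R0 from blue(h,i)
round 1: derive anc(i,j) via R0 from blue(i,j)
round 1: derive anc(j,b) via R0 from blue(j,b)
round 2: derive anc(f,j) via R1 from anc(f,i), blue(i,j)
round 2: derive anc(g,i) via R1 from anc(g,h), blue(h,i)
round 2: derive anc(h,j) via R1 from anc(h,i), blue(i,j)
round 2: derive anc(i,b) via R1 from anc(i,j), blue(j,b)
round 3: derive anc(f,b) via R1 from anc(f,j), blue(j,b)
round 3: derive anc(g,j) via R1 from anc(g,i), blue(i,j)
round 3: derive anc(h,b) via R1 from anc(h,j), blue(j,b)
round 4: derive anc(g,b) via R1 from anc(g,j), blue(j,b)

no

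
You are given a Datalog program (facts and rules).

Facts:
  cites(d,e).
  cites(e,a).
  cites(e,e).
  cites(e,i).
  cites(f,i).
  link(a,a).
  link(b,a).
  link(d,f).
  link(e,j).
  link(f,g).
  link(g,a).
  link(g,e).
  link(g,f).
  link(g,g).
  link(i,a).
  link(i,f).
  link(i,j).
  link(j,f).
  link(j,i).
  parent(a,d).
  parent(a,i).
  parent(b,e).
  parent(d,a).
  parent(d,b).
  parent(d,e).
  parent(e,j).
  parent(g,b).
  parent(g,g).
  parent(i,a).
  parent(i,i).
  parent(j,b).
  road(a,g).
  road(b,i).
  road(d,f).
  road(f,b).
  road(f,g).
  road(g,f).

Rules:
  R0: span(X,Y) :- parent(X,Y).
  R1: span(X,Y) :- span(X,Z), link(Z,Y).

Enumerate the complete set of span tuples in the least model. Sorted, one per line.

round 1: derive span(a,d) via R0 from parent(a,d)
round 1: derive span(a,i) via R0 from parent(a,i)
round 1: derive span(b,e) via R0 from parent(b,e)
round 1: derive span(d,a) via R0 from parent(d,a)
round 1: derive span(d,b) via R0 from parent(d,b)
round 1: derive span(d,e) via R0 from parent(d,e)
round 1: derive span(e,j) via R0 from parent(e,j)
round 1: derive span(g,b) via R0 from parent(g,b)
round 1: derive span(g,g) via R0 from parent(g,g)
round 1: derive span(i,a) via R0 from parent(i,a)
round 1: derive span(i,i) via R0 from parent(i,i)
round 1: derive span(j,b) via R0 from parent(j,b)
round 2: derive span(a,a) via R1 from span(a,i), link(i,a)
round 2: derive span(a,f) via R1 from span(a,d), link(d,f)
round 2: derive span(a,j) via R1 from span(a,i), link(i,j)
round 2: derive span(b,j) via R1 from span(b,e), link(e,j)
round 2: derive span(d,j) via R1 from span(d,e), link(e,j)
round 2: derive span(e,f) via R1 from span(e,j), link(j,f)
round 2: derive span(e,i) via R1 from span(e,j), link(j,i)
round 2: derive span(g,a) via R1 from span(g,b), link(b,a)
round 2: derive span(g,e) via R1 from span(g,g), link(g,e)
round 2: derive span(g,f) via R1 from span(g,g), link(g,f)
round 2: derive span(i,f) via R1 from span(i,i), link(i,f)
round 2: derive span(i,j) via R1 from span(i,i), link(i,j)
round 2: derive span(j,a) via R1 from span(j,b), link(b,a)
round 3: derive span(a,g) via R1 from span(a,f), link(f,g)
round 3: derive span(b,f) via R1 from span(b,j), link(j,f)
round 3: derive span(b,i) via R1 from span(b,j), link(j,i)
round 3: derive span(d,f) via R1 from span(d,j), link(j,f)
round 3: derive span(d,i) via R1 from span(d,j), link(j,i)
round 3: derive span(e,a) via R1 from span(e,i), link(i,a)
round 3: derive span(e,g) via R1 from span(e,f), link(f,g)
round 3: derive span(g,j) via R1 from span(g,e), link(e,j)
round 3: derive span(i,g) via R1 from span(i,f), link(f,g)
round 4: derive span(a,e) via R1 from span(a,g), link(g,e)
round 4: derive span(b,a) via R1 from span(b,i), link(i,a)
round 4: derive span(b,g) via R1 from span(b,f), link(f,g)
round 4: derive span(d,g) via R1 from span(d,f), link(f,g)
round 4: derive span(e,e) via R1 from span(e,g), link(g,e)
round 4: derive span(g,i) via R1 from span(g,j), link(j,i)
round 4: derive span(i,e) via R1 from span(i,g), link(g,e)

span(a,a)
span(a,d)
span(a,e)
span(a,f)
span(a,g)
span(a,i)
span(a,j)
span(b,a)
span(b,e)
span(b,f)
span(b,g)
span(b,i)
span(b,j)
span(d,a)
span(d,b)
span(d,e)
span(d,f)
span(d,g)
span(d,i)
span(d,j)
span(e,a)
span(e,e)
span(e,f)
span(e,g)
span(e,i)
span(e,j)
span(g,a)
span(g,b)
span(g,e)
span(g,f)
span(g,g)
span(g,i)
span(g,j)
span(i,a)
span(i,e)
span(i,f)
span(i,g)
span(i,i)
span(i,j)
span(j,a)
span(j,b)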